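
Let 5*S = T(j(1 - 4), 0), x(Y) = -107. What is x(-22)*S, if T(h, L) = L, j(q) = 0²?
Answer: 0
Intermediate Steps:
j(q) = 0
S = 0 (S = (⅕)*0 = 0)
x(-22)*S = -107*0 = 0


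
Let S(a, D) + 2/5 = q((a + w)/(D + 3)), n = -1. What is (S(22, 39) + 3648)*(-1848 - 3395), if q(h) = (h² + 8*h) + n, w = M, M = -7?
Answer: -382695451/20 ≈ -1.9135e+7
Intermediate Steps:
w = -7
q(h) = -1 + h² + 8*h (q(h) = (h² + 8*h) - 1 = -1 + h² + 8*h)
S(a, D) = -7/5 + (-7 + a)²/(3 + D)² + 8*(-7 + a)/(3 + D) (S(a, D) = -⅖ + (-1 + ((a - 7)/(D + 3))² + 8*((a - 7)/(D + 3))) = -⅖ + (-1 + ((-7 + a)/(3 + D))² + 8*((-7 + a)/(3 + D))) = -⅖ + (-1 + (-7 + a)²/(3 + D)² + 8*(-7 + a)/(3 + D)) = -7/5 + (-7 + a)²/(3 + D)² + 8*(-7 + a)/(3 + D))
(S(22, 39) + 3648)*(-1848 - 3395) = (((-7 + 22)² - 7*(3 + 39)²/5 + 8*(-7 + 22)*(3 + 39))/(3 + 39)² + 3648)*(-1848 - 3395) = ((15² - 7/5*42² + 8*15*42)/42² + 3648)*(-5243) = ((225 - 7/5*1764 + 5040)/1764 + 3648)*(-5243) = ((225 - 12348/5 + 5040)/1764 + 3648)*(-5243) = ((1/1764)*(13977/5) + 3648)*(-5243) = (1553/980 + 3648)*(-5243) = (3576593/980)*(-5243) = -382695451/20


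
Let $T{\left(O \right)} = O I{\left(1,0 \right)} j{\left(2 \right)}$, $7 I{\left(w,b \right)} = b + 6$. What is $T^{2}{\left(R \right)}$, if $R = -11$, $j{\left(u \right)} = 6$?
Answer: $\frac{156816}{49} \approx 3200.3$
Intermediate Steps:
$I{\left(w,b \right)} = \frac{6}{7} + \frac{b}{7}$ ($I{\left(w,b \right)} = \frac{b + 6}{7} = \frac{6 + b}{7} = \frac{6}{7} + \frac{b}{7}$)
$T{\left(O \right)} = \frac{36 O}{7}$ ($T{\left(O \right)} = O \left(\frac{6}{7} + \frac{1}{7} \cdot 0\right) 6 = O \left(\frac{6}{7} + 0\right) 6 = O \frac{6}{7} \cdot 6 = \frac{6 O}{7} \cdot 6 = \frac{36 O}{7}$)
$T^{2}{\left(R \right)} = \left(\frac{36}{7} \left(-11\right)\right)^{2} = \left(- \frac{396}{7}\right)^{2} = \frac{156816}{49}$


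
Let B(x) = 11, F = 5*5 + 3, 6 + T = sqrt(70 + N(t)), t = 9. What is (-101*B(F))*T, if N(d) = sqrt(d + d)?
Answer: 6666 - 1111*sqrt(70 + 3*sqrt(2)) ≈ -2906.8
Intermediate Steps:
N(d) = sqrt(2)*sqrt(d) (N(d) = sqrt(2*d) = sqrt(2)*sqrt(d))
T = -6 + sqrt(70 + 3*sqrt(2)) (T = -6 + sqrt(70 + sqrt(2)*sqrt(9)) = -6 + sqrt(70 + sqrt(2)*3) = -6 + sqrt(70 + 3*sqrt(2)) ≈ 2.6164)
F = 28 (F = 25 + 3 = 28)
(-101*B(F))*T = (-101*11)*(-6 + sqrt(70 + 3*sqrt(2))) = -1111*(-6 + sqrt(70 + 3*sqrt(2))) = 6666 - 1111*sqrt(70 + 3*sqrt(2))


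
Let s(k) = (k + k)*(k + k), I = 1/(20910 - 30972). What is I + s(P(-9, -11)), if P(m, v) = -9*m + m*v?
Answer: 1304035199/10062 ≈ 1.2960e+5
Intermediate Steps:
I = -1/10062 (I = 1/(-10062) = -1/10062 ≈ -9.9384e-5)
s(k) = 4*k**2 (s(k) = (2*k)*(2*k) = 4*k**2)
I + s(P(-9, -11)) = -1/10062 + 4*(-9*(-9 - 11))**2 = -1/10062 + 4*(-9*(-20))**2 = -1/10062 + 4*180**2 = -1/10062 + 4*32400 = -1/10062 + 129600 = 1304035199/10062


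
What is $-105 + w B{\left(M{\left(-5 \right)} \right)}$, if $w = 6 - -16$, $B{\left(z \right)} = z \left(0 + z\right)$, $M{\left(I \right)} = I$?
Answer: $445$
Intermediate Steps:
$B{\left(z \right)} = z^{2}$ ($B{\left(z \right)} = z z = z^{2}$)
$w = 22$ ($w = 6 + 16 = 22$)
$-105 + w B{\left(M{\left(-5 \right)} \right)} = -105 + 22 \left(-5\right)^{2} = -105 + 22 \cdot 25 = -105 + 550 = 445$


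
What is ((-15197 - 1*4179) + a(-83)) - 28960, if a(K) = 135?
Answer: -48201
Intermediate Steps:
((-15197 - 1*4179) + a(-83)) - 28960 = ((-15197 - 1*4179) + 135) - 28960 = ((-15197 - 4179) + 135) - 28960 = (-19376 + 135) - 28960 = -19241 - 28960 = -48201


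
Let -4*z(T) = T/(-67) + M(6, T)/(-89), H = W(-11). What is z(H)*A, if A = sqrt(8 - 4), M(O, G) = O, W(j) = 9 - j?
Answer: 1091/5963 ≈ 0.18296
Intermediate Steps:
H = 20 (H = 9 - 1*(-11) = 9 + 11 = 20)
A = 2 (A = sqrt(4) = 2)
z(T) = 3/178 + T/268 (z(T) = -(T/(-67) + 6/(-89))/4 = -(T*(-1/67) + 6*(-1/89))/4 = -(-T/67 - 6/89)/4 = -(-6/89 - T/67)/4 = 3/178 + T/268)
z(H)*A = (3/178 + (1/268)*20)*2 = (3/178 + 5/67)*2 = (1091/11926)*2 = 1091/5963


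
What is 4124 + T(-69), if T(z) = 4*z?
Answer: 3848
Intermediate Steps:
4124 + T(-69) = 4124 + 4*(-69) = 4124 - 276 = 3848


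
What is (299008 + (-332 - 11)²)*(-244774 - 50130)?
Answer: -122873815928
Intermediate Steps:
(299008 + (-332 - 11)²)*(-244774 - 50130) = (299008 + (-343)²)*(-294904) = (299008 + 117649)*(-294904) = 416657*(-294904) = -122873815928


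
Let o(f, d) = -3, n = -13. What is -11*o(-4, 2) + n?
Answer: 20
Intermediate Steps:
-11*o(-4, 2) + n = -11*(-3) - 13 = 33 - 13 = 20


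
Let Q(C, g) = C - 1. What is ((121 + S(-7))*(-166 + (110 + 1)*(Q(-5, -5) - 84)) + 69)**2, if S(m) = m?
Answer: 1340304021225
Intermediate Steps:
Q(C, g) = -1 + C
((121 + S(-7))*(-166 + (110 + 1)*(Q(-5, -5) - 84)) + 69)**2 = ((121 - 7)*(-166 + (110 + 1)*((-1 - 5) - 84)) + 69)**2 = (114*(-166 + 111*(-6 - 84)) + 69)**2 = (114*(-166 + 111*(-90)) + 69)**2 = (114*(-166 - 9990) + 69)**2 = (114*(-10156) + 69)**2 = (-1157784 + 69)**2 = (-1157715)**2 = 1340304021225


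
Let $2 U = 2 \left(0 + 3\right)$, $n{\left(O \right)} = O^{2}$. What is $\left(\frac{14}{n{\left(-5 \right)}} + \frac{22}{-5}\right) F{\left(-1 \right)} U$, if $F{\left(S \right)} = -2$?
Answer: $\frac{576}{25} \approx 23.04$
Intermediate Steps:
$U = 3$ ($U = \frac{2 \left(0 + 3\right)}{2} = \frac{2 \cdot 3}{2} = \frac{1}{2} \cdot 6 = 3$)
$\left(\frac{14}{n{\left(-5 \right)}} + \frac{22}{-5}\right) F{\left(-1 \right)} U = \left(\frac{14}{\left(-5\right)^{2}} + \frac{22}{-5}\right) \left(-2\right) 3 = \left(\frac{14}{25} + 22 \left(- \frac{1}{5}\right)\right) \left(-2\right) 3 = \left(14 \cdot \frac{1}{25} - \frac{22}{5}\right) \left(-2\right) 3 = \left(\frac{14}{25} - \frac{22}{5}\right) \left(-2\right) 3 = \left(- \frac{96}{25}\right) \left(-2\right) 3 = \frac{192}{25} \cdot 3 = \frac{576}{25}$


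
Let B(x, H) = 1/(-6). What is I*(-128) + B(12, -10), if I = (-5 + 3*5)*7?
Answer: -53761/6 ≈ -8960.2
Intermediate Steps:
B(x, H) = -1/6
I = 70 (I = (-5 + 15)*7 = 10*7 = 70)
I*(-128) + B(12, -10) = 70*(-128) - 1/6 = -8960 - 1/6 = -53761/6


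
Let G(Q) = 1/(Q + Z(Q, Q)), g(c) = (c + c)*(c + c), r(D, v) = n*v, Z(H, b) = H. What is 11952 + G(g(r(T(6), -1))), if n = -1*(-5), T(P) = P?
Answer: 2390401/200 ≈ 11952.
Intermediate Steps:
n = 5
r(D, v) = 5*v
g(c) = 4*c² (g(c) = (2*c)*(2*c) = 4*c²)
G(Q) = 1/(2*Q) (G(Q) = 1/(Q + Q) = 1/(2*Q))
11952 + G(g(r(T(6), -1))) = 11952 + 1/(2*((4*(5*(-1))²))) = 11952 + 1/(2*((4*(-5)²))) = 11952 + 1/(2*((4*25))) = 11952 + (½)/100 = 11952 + (½)*(1/100) = 11952 + 1/200 = 2390401/200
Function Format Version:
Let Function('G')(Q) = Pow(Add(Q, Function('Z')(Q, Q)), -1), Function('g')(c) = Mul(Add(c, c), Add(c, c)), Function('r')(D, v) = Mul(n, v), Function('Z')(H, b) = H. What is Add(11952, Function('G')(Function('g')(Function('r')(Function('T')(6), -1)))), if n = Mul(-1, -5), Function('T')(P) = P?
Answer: Rational(2390401, 200) ≈ 11952.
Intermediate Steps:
n = 5
Function('r')(D, v) = Mul(5, v)
Function('g')(c) = Mul(4, Pow(c, 2)) (Function('g')(c) = Mul(Mul(2, c), Mul(2, c)) = Mul(4, Pow(c, 2)))
Function('G')(Q) = Mul(Rational(1, 2), Pow(Q, -1)) (Function('G')(Q) = Pow(Add(Q, Q), -1) = Pow(Mul(2, Q), -1) = Mul(Rational(1, 2), Pow(Q, -1)))
Add(11952, Function('G')(Function('g')(Function('r')(Function('T')(6), -1)))) = Add(11952, Mul(Rational(1, 2), Pow(Mul(4, Pow(Mul(5, -1), 2)), -1))) = Add(11952, Mul(Rational(1, 2), Pow(Mul(4, Pow(-5, 2)), -1))) = Add(11952, Mul(Rational(1, 2), Pow(Mul(4, 25), -1))) = Add(11952, Mul(Rational(1, 2), Pow(100, -1))) = Add(11952, Mul(Rational(1, 2), Rational(1, 100))) = Add(11952, Rational(1, 200)) = Rational(2390401, 200)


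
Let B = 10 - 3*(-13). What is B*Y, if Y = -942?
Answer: -46158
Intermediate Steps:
B = 49 (B = 10 + 39 = 49)
B*Y = 49*(-942) = -46158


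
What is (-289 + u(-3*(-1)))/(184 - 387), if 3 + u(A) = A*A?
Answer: 283/203 ≈ 1.3941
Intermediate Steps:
u(A) = -3 + A² (u(A) = -3 + A*A = -3 + A²)
(-289 + u(-3*(-1)))/(184 - 387) = (-289 + (-3 + (-3*(-1))²))/(184 - 387) = (-289 + (-3 + 3²))/(-203) = (-289 + (-3 + 9))*(-1/203) = (-289 + 6)*(-1/203) = -283*(-1/203) = 283/203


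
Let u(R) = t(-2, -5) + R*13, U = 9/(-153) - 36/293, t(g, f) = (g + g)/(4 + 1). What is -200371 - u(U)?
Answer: -4990161006/24905 ≈ -2.0037e+5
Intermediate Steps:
t(g, f) = 2*g/5 (t(g, f) = (2*g)/5 = (2*g)*(1/5) = 2*g/5)
U = -905/4981 (U = 9*(-1/153) - 36*1/293 = -1/17 - 36/293 = -905/4981 ≈ -0.18169)
u(R) = -4/5 + 13*R (u(R) = (2/5)*(-2) + R*13 = -4/5 + 13*R)
-200371 - u(U) = -200371 - (-4/5 + 13*(-905/4981)) = -200371 - (-4/5 - 11765/4981) = -200371 - 1*(-78749/24905) = -200371 + 78749/24905 = -4990161006/24905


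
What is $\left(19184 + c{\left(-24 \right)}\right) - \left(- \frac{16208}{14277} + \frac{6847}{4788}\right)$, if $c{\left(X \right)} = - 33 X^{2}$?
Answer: $\frac{4003635287}{22786092} \approx 175.71$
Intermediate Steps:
$\left(19184 + c{\left(-24 \right)}\right) - \left(- \frac{16208}{14277} + \frac{6847}{4788}\right) = \left(19184 - 33 \left(-24\right)^{2}\right) - \left(- \frac{16208}{14277} + \frac{6847}{4788}\right) = \left(19184 - 19008\right) - \left(- \frac{16208}{14277} + \frac{13694}{9576}\right) = \left(19184 - 19008\right) + \left(\left(-13694\right) \frac{1}{9576} + \frac{16208}{14277}\right) = 176 + \left(- \frac{6847}{4788} + \frac{16208}{14277}\right) = 176 - \frac{6716905}{22786092} = \frac{4003635287}{22786092}$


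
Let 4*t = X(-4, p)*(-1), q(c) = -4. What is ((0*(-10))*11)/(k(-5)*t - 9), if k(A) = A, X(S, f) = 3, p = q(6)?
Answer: 0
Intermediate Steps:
p = -4
t = -¾ (t = (3*(-1))/4 = (¼)*(-3) = -¾ ≈ -0.75000)
((0*(-10))*11)/(k(-5)*t - 9) = ((0*(-10))*11)/(-5*(-¾) - 9) = (0*11)/(15/4 - 9) = 0/(-21/4) = 0*(-4/21) = 0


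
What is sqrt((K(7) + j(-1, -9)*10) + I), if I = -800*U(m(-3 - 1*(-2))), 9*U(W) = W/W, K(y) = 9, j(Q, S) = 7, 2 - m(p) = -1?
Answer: I*sqrt(89)/3 ≈ 3.1447*I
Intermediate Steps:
m(p) = 3 (m(p) = 2 - 1*(-1) = 2 + 1 = 3)
U(W) = 1/9 (U(W) = (W/W)/9 = (1/9)*1 = 1/9)
I = -800/9 (I = -800*1/9 = -800/9 ≈ -88.889)
sqrt((K(7) + j(-1, -9)*10) + I) = sqrt((9 + 7*10) - 800/9) = sqrt((9 + 70) - 800/9) = sqrt(79 - 800/9) = sqrt(-89/9) = I*sqrt(89)/3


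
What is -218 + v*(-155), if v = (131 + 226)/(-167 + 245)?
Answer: -24113/26 ≈ -927.42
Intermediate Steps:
v = 119/26 (v = 357/78 = 357*(1/78) = 119/26 ≈ 4.5769)
-218 + v*(-155) = -218 + (119/26)*(-155) = -218 - 18445/26 = -24113/26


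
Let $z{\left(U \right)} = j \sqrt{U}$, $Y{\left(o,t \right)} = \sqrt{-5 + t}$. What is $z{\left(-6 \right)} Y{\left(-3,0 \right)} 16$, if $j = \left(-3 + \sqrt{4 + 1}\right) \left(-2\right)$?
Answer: $32 \sqrt{30} \left(-3 + \sqrt{5}\right) \approx -133.9$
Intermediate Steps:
$j = 6 - 2 \sqrt{5}$ ($j = \left(-3 + \sqrt{5}\right) \left(-2\right) = 6 - 2 \sqrt{5} \approx 1.5279$)
$z{\left(U \right)} = \sqrt{U} \left(6 - 2 \sqrt{5}\right)$ ($z{\left(U \right)} = \left(6 - 2 \sqrt{5}\right) \sqrt{U} = \sqrt{U} \left(6 - 2 \sqrt{5}\right)$)
$z{\left(-6 \right)} Y{\left(-3,0 \right)} 16 = 2 \sqrt{-6} \left(3 - \sqrt{5}\right) \sqrt{-5 + 0} \cdot 16 = 2 i \sqrt{6} \left(3 - \sqrt{5}\right) \sqrt{-5} \cdot 16 = 2 i \sqrt{6} \left(3 - \sqrt{5}\right) i \sqrt{5} \cdot 16 = - 2 \sqrt{30} \left(3 - \sqrt{5}\right) 16 = - 32 \sqrt{30} \left(3 - \sqrt{5}\right)$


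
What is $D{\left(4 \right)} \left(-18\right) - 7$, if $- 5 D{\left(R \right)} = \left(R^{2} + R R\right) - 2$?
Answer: $101$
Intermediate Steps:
$D{\left(R \right)} = \frac{2}{5} - \frac{2 R^{2}}{5}$ ($D{\left(R \right)} = - \frac{\left(R^{2} + R R\right) - 2}{5} = - \frac{\left(R^{2} + R^{2}\right) - 2}{5} = - \frac{2 R^{2} - 2}{5} = - \frac{-2 + 2 R^{2}}{5} = \frac{2}{5} - \frac{2 R^{2}}{5}$)
$D{\left(4 \right)} \left(-18\right) - 7 = \left(\frac{2}{5} - \frac{2 \cdot 4^{2}}{5}\right) \left(-18\right) - 7 = \left(\frac{2}{5} - \frac{32}{5}\right) \left(-18\right) - 7 = \left(-6\right) \left(-18\right) - 7 = 108 - 7 = 101$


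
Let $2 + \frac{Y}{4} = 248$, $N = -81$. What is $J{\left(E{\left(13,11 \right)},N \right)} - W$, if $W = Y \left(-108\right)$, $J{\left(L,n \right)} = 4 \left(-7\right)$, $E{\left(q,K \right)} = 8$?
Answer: $106244$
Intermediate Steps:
$Y = 984$ ($Y = -8 + 4 \cdot 248 = -8 + 992 = 984$)
$J{\left(L,n \right)} = -28$
$W = -106272$ ($W = 984 \left(-108\right) = -106272$)
$J{\left(E{\left(13,11 \right)},N \right)} - W = -28 - -106272 = -28 + 106272 = 106244$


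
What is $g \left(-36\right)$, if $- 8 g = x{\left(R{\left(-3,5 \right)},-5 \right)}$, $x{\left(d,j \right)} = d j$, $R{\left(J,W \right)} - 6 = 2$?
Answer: $-180$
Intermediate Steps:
$R{\left(J,W \right)} = 8$ ($R{\left(J,W \right)} = 6 + 2 = 8$)
$g = 5$ ($g = - \frac{8 \left(-5\right)}{8} = \left(- \frac{1}{8}\right) \left(-40\right) = 5$)
$g \left(-36\right) = 5 \left(-36\right) = -180$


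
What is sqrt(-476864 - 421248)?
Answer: 8*I*sqrt(14033) ≈ 947.69*I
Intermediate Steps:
sqrt(-476864 - 421248) = sqrt(-898112) = 8*I*sqrt(14033)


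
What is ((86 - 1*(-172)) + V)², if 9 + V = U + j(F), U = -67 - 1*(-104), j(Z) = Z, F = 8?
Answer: 86436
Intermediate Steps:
U = 37 (U = -67 + 104 = 37)
V = 36 (V = -9 + (37 + 8) = -9 + 45 = 36)
((86 - 1*(-172)) + V)² = ((86 - 1*(-172)) + 36)² = ((86 + 172) + 36)² = (258 + 36)² = 294² = 86436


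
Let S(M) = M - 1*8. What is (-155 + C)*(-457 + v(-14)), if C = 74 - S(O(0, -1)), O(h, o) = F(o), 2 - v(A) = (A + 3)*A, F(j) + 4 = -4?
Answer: 39585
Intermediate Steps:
F(j) = -8 (F(j) = -4 - 4 = -8)
v(A) = 2 - A*(3 + A) (v(A) = 2 - (A + 3)*A = 2 - (3 + A)*A = 2 - A*(3 + A))
O(h, o) = -8
S(M) = -8 + M (S(M) = M - 8 = -8 + M)
C = 90 (C = 74 - (-8 - 8) = 74 - 1*(-16) = 74 + 16 = 90)
(-155 + C)*(-457 + v(-14)) = (-155 + 90)*(-457 + (2 - 1*(-14)² - 3*(-14))) = -65*(-457 + (2 - 1*196 + 42)) = -65*(-457 + (2 - 196 + 42)) = -65*(-457 - 152) = -65*(-609) = 39585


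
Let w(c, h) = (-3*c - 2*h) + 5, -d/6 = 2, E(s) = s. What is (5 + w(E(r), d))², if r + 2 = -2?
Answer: 2116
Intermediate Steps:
r = -4 (r = -2 - 2 = -4)
d = -12 (d = -6*2 = -12)
w(c, h) = 5 - 3*c - 2*h
(5 + w(E(r), d))² = (5 + (5 - 3*(-4) - 2*(-12)))² = (5 + (5 + 12 + 24))² = (5 + 41)² = 46² = 2116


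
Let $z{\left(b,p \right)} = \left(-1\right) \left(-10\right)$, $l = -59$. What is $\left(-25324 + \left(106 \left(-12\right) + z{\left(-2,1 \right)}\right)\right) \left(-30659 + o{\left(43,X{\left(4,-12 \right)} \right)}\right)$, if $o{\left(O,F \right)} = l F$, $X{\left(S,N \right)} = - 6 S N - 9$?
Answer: $1252732320$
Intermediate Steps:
$X{\left(S,N \right)} = -9 - 6 N S$ ($X{\left(S,N \right)} = - 6 N S - 9 = -9 - 6 N S$)
$o{\left(O,F \right)} = - 59 F$
$z{\left(b,p \right)} = 10$
$\left(-25324 + \left(106 \left(-12\right) + z{\left(-2,1 \right)}\right)\right) \left(-30659 + o{\left(43,X{\left(4,-12 \right)} \right)}\right) = \left(-25324 + \left(106 \left(-12\right) + 10\right)\right) \left(-30659 - 59 \left(-9 - \left(-72\right) 4\right)\right) = \left(-25324 + \left(-1272 + 10\right)\right) \left(-30659 - 59 \left(-9 + 288\right)\right) = \left(-25324 - 1262\right) \left(-30659 - 16461\right) = - 26586 \left(-30659 - 16461\right) = \left(-26586\right) \left(-47120\right) = 1252732320$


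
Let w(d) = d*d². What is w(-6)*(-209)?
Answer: 45144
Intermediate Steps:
w(d) = d³
w(-6)*(-209) = (-6)³*(-209) = -216*(-209) = 45144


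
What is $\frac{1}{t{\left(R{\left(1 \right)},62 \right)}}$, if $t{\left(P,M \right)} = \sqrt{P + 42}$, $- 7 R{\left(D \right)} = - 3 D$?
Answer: $\frac{\sqrt{231}}{99} \approx 0.15352$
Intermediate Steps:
$R{\left(D \right)} = \frac{3 D}{7}$ ($R{\left(D \right)} = - \frac{\left(-3\right) D}{7} = \frac{3 D}{7}$)
$t{\left(P,M \right)} = \sqrt{42 + P}$
$\frac{1}{t{\left(R{\left(1 \right)},62 \right)}} = \frac{1}{\sqrt{42 + \frac{3}{7} \cdot 1}} = \frac{1}{\sqrt{42 + \frac{3}{7}}} = \frac{1}{\sqrt{\frac{297}{7}}} = \frac{1}{\frac{3}{7} \sqrt{231}} = \frac{\sqrt{231}}{99}$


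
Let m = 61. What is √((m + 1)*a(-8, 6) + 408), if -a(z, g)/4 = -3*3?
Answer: 4*√165 ≈ 51.381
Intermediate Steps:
a(z, g) = 36 (a(z, g) = -(-12)*3 = -4*(-9) = 36)
√((m + 1)*a(-8, 6) + 408) = √((61 + 1)*36 + 408) = √(62*36 + 408) = √(2232 + 408) = √2640 = 4*√165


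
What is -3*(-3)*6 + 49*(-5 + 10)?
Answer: 299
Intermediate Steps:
-3*(-3)*6 + 49*(-5 + 10) = 9*6 + 49*5 = 54 + 245 = 299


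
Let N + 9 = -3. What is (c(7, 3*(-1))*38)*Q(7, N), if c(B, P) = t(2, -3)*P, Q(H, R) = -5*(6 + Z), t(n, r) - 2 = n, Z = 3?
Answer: 20520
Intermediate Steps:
N = -12 (N = -9 - 3 = -12)
t(n, r) = 2 + n
Q(H, R) = -45 (Q(H, R) = -5*(6 + 3) = -5*9 = -45)
c(B, P) = 4*P (c(B, P) = (2 + 2)*P = 4*P)
(c(7, 3*(-1))*38)*Q(7, N) = ((4*(3*(-1)))*38)*(-45) = ((4*(-3))*38)*(-45) = -12*38*(-45) = -456*(-45) = 20520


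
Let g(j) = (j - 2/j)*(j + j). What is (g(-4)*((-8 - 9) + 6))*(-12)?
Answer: 3696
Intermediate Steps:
g(j) = 2*j*(j - 2/j) (g(j) = (j - 2/j)*(2*j) = 2*j*(j - 2/j))
(g(-4)*((-8 - 9) + 6))*(-12) = ((-4 + 2*(-4)²)*((-8 - 9) + 6))*(-12) = ((-4 + 2*16)*(-17 + 6))*(-12) = ((-4 + 32)*(-11))*(-12) = (28*(-11))*(-12) = -308*(-12) = 3696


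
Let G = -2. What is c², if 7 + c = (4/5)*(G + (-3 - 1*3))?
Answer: 4489/25 ≈ 179.56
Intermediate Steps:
c = -67/5 (c = -7 + (4/5)*(-2 + (-3 - 1*3)) = -7 + (4*(⅕))*(-2 + (-3 - 3)) = -7 + 4*(-2 - 6)/5 = -7 + (⅘)*(-8) = -7 - 32/5 = -67/5 ≈ -13.400)
c² = (-67/5)² = 4489/25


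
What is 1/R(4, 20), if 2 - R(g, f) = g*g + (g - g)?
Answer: -1/14 ≈ -0.071429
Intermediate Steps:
R(g, f) = 2 - g² (R(g, f) = 2 - (g*g + (g - g)) = 2 - (g² + 0) = 2 - g²)
1/R(4, 20) = 1/(2 - 1*4²) = 1/(2 - 1*16) = 1/(2 - 16) = 1/(-14) = -1/14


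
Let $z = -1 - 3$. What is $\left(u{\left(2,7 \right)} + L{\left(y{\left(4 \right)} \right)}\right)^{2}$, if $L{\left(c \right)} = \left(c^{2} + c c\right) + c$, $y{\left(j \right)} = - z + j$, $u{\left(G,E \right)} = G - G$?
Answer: $18496$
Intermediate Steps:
$z = -4$
$u{\left(G,E \right)} = 0$
$y{\left(j \right)} = 4 + j$ ($y{\left(j \right)} = \left(-1\right) \left(-4\right) + j = 4 + j$)
$L{\left(c \right)} = c + 2 c^{2}$ ($L{\left(c \right)} = \left(c^{2} + c^{2}\right) + c = 2 c^{2} + c = c + 2 c^{2}$)
$\left(u{\left(2,7 \right)} + L{\left(y{\left(4 \right)} \right)}\right)^{2} = \left(0 + \left(4 + 4\right) \left(1 + 2 \left(4 + 4\right)\right)\right)^{2} = \left(0 + 8 \left(1 + 2 \cdot 8\right)\right)^{2} = \left(0 + 8 \left(1 + 16\right)\right)^{2} = \left(0 + 8 \cdot 17\right)^{2} = \left(0 + 136\right)^{2} = 136^{2} = 18496$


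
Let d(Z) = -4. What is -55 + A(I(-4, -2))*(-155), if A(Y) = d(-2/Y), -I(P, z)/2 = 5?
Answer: 565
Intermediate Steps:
I(P, z) = -10 (I(P, z) = -2*5 = -10)
A(Y) = -4
-55 + A(I(-4, -2))*(-155) = -55 - 4*(-155) = -55 + 620 = 565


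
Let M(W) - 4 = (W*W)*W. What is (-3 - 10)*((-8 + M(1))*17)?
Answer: 663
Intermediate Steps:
M(W) = 4 + W**3 (M(W) = 4 + (W*W)*W = 4 + W**2*W = 4 + W**3)
(-3 - 10)*((-8 + M(1))*17) = (-3 - 10)*((-8 + (4 + 1**3))*17) = -13*(-8 + (4 + 1))*17 = -13*(-8 + 5)*17 = -(-39)*17 = -13*(-51) = 663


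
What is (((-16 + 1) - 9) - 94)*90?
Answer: -10620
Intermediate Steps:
(((-16 + 1) - 9) - 94)*90 = ((-15 - 9) - 94)*90 = (-24 - 94)*90 = -118*90 = -10620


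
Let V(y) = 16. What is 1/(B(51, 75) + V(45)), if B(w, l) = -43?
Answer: -1/27 ≈ -0.037037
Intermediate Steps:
1/(B(51, 75) + V(45)) = 1/(-43 + 16) = 1/(-27) = -1/27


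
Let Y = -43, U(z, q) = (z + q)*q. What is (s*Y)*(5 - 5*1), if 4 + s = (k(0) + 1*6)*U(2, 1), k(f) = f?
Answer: 0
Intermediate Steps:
U(z, q) = q*(q + z) (U(z, q) = (q + z)*q = q*(q + z))
s = 14 (s = -4 + (0 + 1*6)*(1*(1 + 2)) = -4 + (0 + 6)*(1*3) = -4 + 6*3 = -4 + 18 = 14)
(s*Y)*(5 - 5*1) = (14*(-43))*(5 - 5*1) = -602*(5 - 5) = -602*0 = 0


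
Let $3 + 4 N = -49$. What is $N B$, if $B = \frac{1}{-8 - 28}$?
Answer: $\frac{13}{36} \approx 0.36111$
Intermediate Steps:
$N = -13$ ($N = - \frac{3}{4} + \frac{1}{4} \left(-49\right) = - \frac{3}{4} - \frac{49}{4} = -13$)
$B = - \frac{1}{36}$ ($B = \frac{1}{-36} = - \frac{1}{36} \approx -0.027778$)
$N B = \left(-13\right) \left(- \frac{1}{36}\right) = \frac{13}{36}$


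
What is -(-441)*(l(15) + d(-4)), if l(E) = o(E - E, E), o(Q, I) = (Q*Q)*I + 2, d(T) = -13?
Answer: -4851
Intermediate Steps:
o(Q, I) = 2 + I*Q² (o(Q, I) = Q²*I + 2 = I*Q² + 2 = 2 + I*Q²)
l(E) = 2 (l(E) = 2 + E*(E - E)² = 2 + E*0² = 2 + E*0 = 2 + 0 = 2)
-(-441)*(l(15) + d(-4)) = -(-441)*(2 - 13) = -(-441)*(-11) = -1*4851 = -4851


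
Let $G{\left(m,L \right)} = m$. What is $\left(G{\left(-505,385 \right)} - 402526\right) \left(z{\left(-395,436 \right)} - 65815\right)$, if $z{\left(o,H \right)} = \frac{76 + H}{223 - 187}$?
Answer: $\frac{238677779417}{9} \approx 2.652 \cdot 10^{10}$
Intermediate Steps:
$z{\left(o,H \right)} = \frac{19}{9} + \frac{H}{36}$ ($z{\left(o,H \right)} = \frac{76 + H}{36} = \left(76 + H\right) \frac{1}{36} = \frac{19}{9} + \frac{H}{36}$)
$\left(G{\left(-505,385 \right)} - 402526\right) \left(z{\left(-395,436 \right)} - 65815\right) = \left(-505 - 402526\right) \left(\left(\frac{19}{9} + \frac{1}{36} \cdot 436\right) - 65815\right) = - 403031 \left(\left(\frac{19}{9} + \frac{109}{9}\right) - 65815\right) = - 403031 \left(\frac{128}{9} - 65815\right) = \left(-403031\right) \left(- \frac{592207}{9}\right) = \frac{238677779417}{9}$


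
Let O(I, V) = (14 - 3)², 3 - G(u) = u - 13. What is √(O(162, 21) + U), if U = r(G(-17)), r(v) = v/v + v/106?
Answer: √1374290/106 ≈ 11.059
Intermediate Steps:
G(u) = 16 - u (G(u) = 3 - (u - 13) = 3 - (-13 + u) = 3 + (13 - u) = 16 - u)
O(I, V) = 121 (O(I, V) = 11² = 121)
r(v) = 1 + v/106 (r(v) = 1 + v*(1/106) = 1 + v/106)
U = 139/106 (U = 1 + (16 - 1*(-17))/106 = 1 + (16 + 17)/106 = 1 + (1/106)*33 = 1 + 33/106 = 139/106 ≈ 1.3113)
√(O(162, 21) + U) = √(121 + 139/106) = √(12965/106) = √1374290/106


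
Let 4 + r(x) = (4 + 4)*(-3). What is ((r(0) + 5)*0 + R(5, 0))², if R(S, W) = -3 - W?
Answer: 9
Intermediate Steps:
r(x) = -28 (r(x) = -4 + (4 + 4)*(-3) = -4 + 8*(-3) = -4 - 24 = -28)
((r(0) + 5)*0 + R(5, 0))² = ((-28 + 5)*0 + (-3 - 1*0))² = (-23*0 + (-3 + 0))² = (0 - 3)² = (-3)² = 9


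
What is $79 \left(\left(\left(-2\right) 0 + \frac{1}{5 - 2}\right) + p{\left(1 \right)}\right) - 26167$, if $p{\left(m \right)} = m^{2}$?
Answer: $- \frac{78185}{3} \approx -26062.0$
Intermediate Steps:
$79 \left(\left(\left(-2\right) 0 + \frac{1}{5 - 2}\right) + p{\left(1 \right)}\right) - 26167 = 79 \left(\left(\left(-2\right) 0 + \frac{1}{5 - 2}\right) + 1^{2}\right) - 26167 = 79 \left(\left(0 + \frac{1}{3}\right) + 1\right) - 26167 = 79 \left(\frac{1}{3} + 1\right) - 26167 = 79 \cdot \frac{4}{3} - 26167 = \frac{316}{3} - 26167 = - \frac{78185}{3}$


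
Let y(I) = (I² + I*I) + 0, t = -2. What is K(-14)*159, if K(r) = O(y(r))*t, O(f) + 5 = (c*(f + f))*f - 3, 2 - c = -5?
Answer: -684109584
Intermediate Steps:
c = 7 (c = 2 - 1*(-5) = 2 + 5 = 7)
y(I) = 2*I² (y(I) = (I² + I²) + 0 = 2*I² + 0 = 2*I²)
O(f) = -8 + 14*f² (O(f) = -5 + ((7*(f + f))*f - 3) = -5 + ((7*(2*f))*f - 3) = -5 + ((14*f)*f - 3) = -5 + (14*f² - 3) = -5 + (-3 + 14*f²) = -8 + 14*f²)
K(r) = 16 - 112*r⁴ (K(r) = (-8 + 14*(2*r²)²)*(-2) = (-8 + 14*(4*r⁴))*(-2) = (-8 + 56*r⁴)*(-2) = 16 - 112*r⁴)
K(-14)*159 = (16 - 112*(-14)⁴)*159 = (16 - 112*38416)*159 = (16 - 4302592)*159 = -4302576*159 = -684109584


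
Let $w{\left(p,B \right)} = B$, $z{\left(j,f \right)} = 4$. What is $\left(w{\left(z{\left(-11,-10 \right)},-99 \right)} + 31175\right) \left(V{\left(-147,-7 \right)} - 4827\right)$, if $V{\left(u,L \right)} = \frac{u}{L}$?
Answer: $-149351256$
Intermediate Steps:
$\left(w{\left(z{\left(-11,-10 \right)},-99 \right)} + 31175\right) \left(V{\left(-147,-7 \right)} - 4827\right) = \left(-99 + 31175\right) \left(- \frac{147}{-7} - 4827\right) = 31076 \left(\left(-147\right) \left(- \frac{1}{7}\right) - 4827\right) = 31076 \left(21 - 4827\right) = 31076 \left(-4806\right) = -149351256$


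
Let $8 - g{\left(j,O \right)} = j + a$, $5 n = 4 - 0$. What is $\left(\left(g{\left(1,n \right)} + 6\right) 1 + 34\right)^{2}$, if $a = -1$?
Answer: $2304$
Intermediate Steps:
$n = \frac{4}{5}$ ($n = \frac{4 - 0}{5} = \frac{4 + 0}{5} = \frac{1}{5} \cdot 4 = \frac{4}{5} \approx 0.8$)
$g{\left(j,O \right)} = 9 - j$ ($g{\left(j,O \right)} = 8 - \left(j - 1\right) = 8 - \left(-1 + j\right) = 9 - j$)
$\left(\left(g{\left(1,n \right)} + 6\right) 1 + 34\right)^{2} = \left(\left(\left(9 - 1\right) + 6\right) 1 + 34\right)^{2} = \left(\left(8 + 6\right) 1 + 34\right)^{2} = \left(14 \cdot 1 + 34\right)^{2} = \left(14 + 34\right)^{2} = 48^{2} = 2304$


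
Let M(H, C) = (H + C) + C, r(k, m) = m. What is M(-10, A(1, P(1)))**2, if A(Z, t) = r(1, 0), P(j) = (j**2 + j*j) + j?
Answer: 100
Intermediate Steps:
P(j) = j + 2*j**2 (P(j) = (j**2 + j**2) + j = 2*j**2 + j = j + 2*j**2)
A(Z, t) = 0
M(H, C) = H + 2*C (M(H, C) = (C + H) + C = H + 2*C)
M(-10, A(1, P(1)))**2 = (-10 + 2*0)**2 = (-10 + 0)**2 = (-10)**2 = 100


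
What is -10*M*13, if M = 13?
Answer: -1690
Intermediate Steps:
-10*M*13 = -10*13*13 = -130*13 = -1690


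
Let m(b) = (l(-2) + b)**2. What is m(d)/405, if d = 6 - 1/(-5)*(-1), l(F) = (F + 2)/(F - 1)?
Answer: 841/10125 ≈ 0.083062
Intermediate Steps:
l(F) = (2 + F)/(-1 + F)
d = 29/5 (d = 6 - 1*(-1/5)*(-1) = 6 + (1/5)*(-1) = 6 - 1/5 = 29/5 ≈ 5.8000)
m(b) = b**2 (m(b) = ((2 - 2)/(-1 - 2) + b)**2 = (0/(-3) + b)**2 = (-1/3*0 + b)**2 = (0 + b)**2 = b**2)
m(d)/405 = (29/5)**2/405 = (841/25)*(1/405) = 841/10125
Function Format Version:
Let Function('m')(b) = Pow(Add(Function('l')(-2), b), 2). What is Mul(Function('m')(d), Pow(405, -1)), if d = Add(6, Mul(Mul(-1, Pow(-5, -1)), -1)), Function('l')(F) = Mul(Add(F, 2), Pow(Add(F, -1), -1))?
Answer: Rational(841, 10125) ≈ 0.083062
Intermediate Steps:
Function('l')(F) = Mul(Pow(Add(-1, F), -1), Add(2, F)) (Function('l')(F) = Mul(Add(2, F), Pow(Add(-1, F), -1)) = Mul(Pow(Add(-1, F), -1), Add(2, F)))
d = Rational(29, 5) (d = Add(6, Mul(Mul(-1, Rational(-1, 5)), -1)) = Add(6, Mul(Rational(1, 5), -1)) = Add(6, Rational(-1, 5)) = Rational(29, 5) ≈ 5.8000)
Function('m')(b) = Pow(b, 2) (Function('m')(b) = Pow(Add(Mul(Pow(Add(-1, -2), -1), Add(2, -2)), b), 2) = Pow(Add(Mul(Pow(-3, -1), 0), b), 2) = Pow(Add(Mul(Rational(-1, 3), 0), b), 2) = Pow(Add(0, b), 2) = Pow(b, 2))
Mul(Function('m')(d), Pow(405, -1)) = Mul(Pow(Rational(29, 5), 2), Pow(405, -1)) = Mul(Rational(841, 25), Rational(1, 405)) = Rational(841, 10125)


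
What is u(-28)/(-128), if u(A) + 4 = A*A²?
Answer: 5489/32 ≈ 171.53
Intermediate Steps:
u(A) = -4 + A³ (u(A) = -4 + A*A² = -4 + A³)
u(-28)/(-128) = (-4 + (-28)³)/(-128) = (-4 - 21952)*(-1/128) = -21956*(-1/128) = 5489/32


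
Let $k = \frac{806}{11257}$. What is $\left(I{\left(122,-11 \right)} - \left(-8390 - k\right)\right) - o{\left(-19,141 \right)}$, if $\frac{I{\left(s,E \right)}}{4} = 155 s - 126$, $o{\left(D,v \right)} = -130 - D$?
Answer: $\frac{941502515}{11257} \approx 83637.0$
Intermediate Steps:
$I{\left(s,E \right)} = -504 + 620 s$ ($I{\left(s,E \right)} = 4 \left(155 s - 126\right) = 4 \left(-126 + 155 s\right) = -504 + 620 s$)
$k = \frac{806}{11257}$ ($k = 806 \cdot \frac{1}{11257} = \frac{806}{11257} \approx 0.0716$)
$\left(I{\left(122,-11 \right)} - \left(-8390 - k\right)\right) - o{\left(-19,141 \right)} = \left(\left(-504 + 620 \cdot 122\right) - \left(-8390 - \frac{806}{11257}\right)\right) - \left(-130 - -19\right) = \left(\left(-504 + 75640\right) - \left(-8390 - \frac{806}{11257}\right)\right) - \left(-130 + 19\right) = \left(75136 - - \frac{94447036}{11257}\right) - -111 = \left(75136 + \frac{94447036}{11257}\right) + 111 = \frac{940252988}{11257} + 111 = \frac{941502515}{11257}$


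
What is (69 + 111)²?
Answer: 32400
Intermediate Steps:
(69 + 111)² = 180² = 32400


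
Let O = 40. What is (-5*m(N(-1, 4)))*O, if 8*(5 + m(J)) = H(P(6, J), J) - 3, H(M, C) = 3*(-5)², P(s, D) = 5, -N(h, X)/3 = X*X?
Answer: -800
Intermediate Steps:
N(h, X) = -3*X² (N(h, X) = -3*X*X = -3*X²)
H(M, C) = 75 (H(M, C) = 3*25 = 75)
m(J) = 4 (m(J) = -5 + (75 - 3)/8 = -5 + (⅛)*72 = -5 + 9 = 4)
(-5*m(N(-1, 4)))*O = -5*4*40 = -20*40 = -800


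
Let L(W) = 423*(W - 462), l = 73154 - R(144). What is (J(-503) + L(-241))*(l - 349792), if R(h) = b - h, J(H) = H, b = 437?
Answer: 82489990832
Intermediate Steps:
R(h) = 437 - h
l = 72861 (l = 73154 - (437 - 1*144) = 73154 - (437 - 144) = 73154 - 1*293 = 73154 - 293 = 72861)
L(W) = -195426 + 423*W (L(W) = 423*(-462 + W) = -195426 + 423*W)
(J(-503) + L(-241))*(l - 349792) = (-503 + (-195426 + 423*(-241)))*(72861 - 349792) = (-503 + (-195426 - 101943))*(-276931) = (-503 - 297369)*(-276931) = -297872*(-276931) = 82489990832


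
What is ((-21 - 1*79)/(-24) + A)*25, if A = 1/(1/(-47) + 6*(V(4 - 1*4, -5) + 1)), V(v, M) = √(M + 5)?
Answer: 182675/1686 ≈ 108.35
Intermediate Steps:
V(v, M) = √(5 + M)
A = 47/281 (A = 1/(1/(-47) + 6*(√(5 - 5) + 1)) = 1/(-1/47 + 6*(√0 + 1)) = 1/(-1/47 + 6*(0 + 1)) = 1/(-1/47 + 6*1) = 1/(-1/47 + 6) = 1/(281/47) = 47/281 ≈ 0.16726)
((-21 - 1*79)/(-24) + A)*25 = ((-21 - 1*79)/(-24) + 47/281)*25 = ((-21 - 79)*(-1/24) + 47/281)*25 = (-100*(-1/24) + 47/281)*25 = (25/6 + 47/281)*25 = (7307/1686)*25 = 182675/1686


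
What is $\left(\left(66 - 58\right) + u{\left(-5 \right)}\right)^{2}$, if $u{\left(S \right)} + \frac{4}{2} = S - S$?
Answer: $36$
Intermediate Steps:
$u{\left(S \right)} = -2$ ($u{\left(S \right)} = -2 + \left(S - S\right) = -2 + 0 = -2$)
$\left(\left(66 - 58\right) + u{\left(-5 \right)}\right)^{2} = \left(\left(66 - 58\right) - 2\right)^{2} = \left(8 - 2\right)^{2} = 6^{2} = 36$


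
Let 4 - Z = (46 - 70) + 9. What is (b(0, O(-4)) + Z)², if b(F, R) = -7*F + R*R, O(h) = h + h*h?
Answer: 26569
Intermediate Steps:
O(h) = h + h²
Z = 19 (Z = 4 - ((46 - 70) + 9) = 4 - (-24 + 9) = 4 - 1*(-15) = 4 + 15 = 19)
b(F, R) = R² - 7*F (b(F, R) = -7*F + R² = R² - 7*F)
(b(0, O(-4)) + Z)² = (((-4*(1 - 4))² - 7*0) + 19)² = (((-4*(-3))² + 0) + 19)² = ((12² + 0) + 19)² = ((144 + 0) + 19)² = (144 + 19)² = 163² = 26569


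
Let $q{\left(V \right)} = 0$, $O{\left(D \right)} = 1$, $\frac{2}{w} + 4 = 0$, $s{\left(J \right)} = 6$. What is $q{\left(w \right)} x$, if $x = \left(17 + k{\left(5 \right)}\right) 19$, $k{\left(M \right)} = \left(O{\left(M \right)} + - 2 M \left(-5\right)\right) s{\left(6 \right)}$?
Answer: $0$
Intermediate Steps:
$w = - \frac{1}{2}$ ($w = \frac{2}{-4 + 0} = \frac{2}{-4} = 2 \left(- \frac{1}{4}\right) = - \frac{1}{2} \approx -0.5$)
$k{\left(M \right)} = 6 + 60 M$ ($k{\left(M \right)} = \left(1 + - 2 M \left(-5\right)\right) 6 = \left(1 + 10 M\right) 6 = 6 + 60 M$)
$x = 6137$ ($x = \left(17 + \left(6 + 60 \cdot 5\right)\right) 19 = \left(17 + \left(6 + 300\right)\right) 19 = \left(17 + 306\right) 19 = 323 \cdot 19 = 6137$)
$q{\left(w \right)} x = 0 \cdot 6137 = 0$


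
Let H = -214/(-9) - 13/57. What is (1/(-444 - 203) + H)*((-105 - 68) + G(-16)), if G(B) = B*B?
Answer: 216239734/110637 ≈ 1954.5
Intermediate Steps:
G(B) = B²
H = 4027/171 (H = -214*(-⅑) - 13*1/57 = 214/9 - 13/57 = 4027/171 ≈ 23.550)
(1/(-444 - 203) + H)*((-105 - 68) + G(-16)) = (1/(-444 - 203) + 4027/171)*((-105 - 68) + (-16)²) = (1/(-647) + 4027/171)*(-173 + 256) = (-1/647 + 4027/171)*83 = (2605298/110637)*83 = 216239734/110637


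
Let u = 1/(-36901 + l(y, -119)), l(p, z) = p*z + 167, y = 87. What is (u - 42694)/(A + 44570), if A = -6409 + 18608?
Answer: -670110793/891027301 ≈ -0.75207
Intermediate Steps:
A = 12199
l(p, z) = 167 + p*z
u = -1/47087 (u = 1/(-36901 + (167 + 87*(-119))) = 1/(-36901 + (167 - 10353)) = 1/(-36901 - 10186) = 1/(-47087) = -1/47087 ≈ -2.1237e-5)
(u - 42694)/(A + 44570) = (-1/47087 - 42694)/(12199 + 44570) = -2010332379/47087/56769 = -2010332379/47087*1/56769 = -670110793/891027301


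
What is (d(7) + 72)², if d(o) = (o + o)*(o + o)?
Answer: 71824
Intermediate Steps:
d(o) = 4*o² (d(o) = (2*o)*(2*o) = 4*o²)
(d(7) + 72)² = (4*7² + 72)² = (4*49 + 72)² = (196 + 72)² = 268² = 71824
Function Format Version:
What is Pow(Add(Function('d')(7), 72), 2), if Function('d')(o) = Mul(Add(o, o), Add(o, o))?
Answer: 71824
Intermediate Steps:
Function('d')(o) = Mul(4, Pow(o, 2)) (Function('d')(o) = Mul(Mul(2, o), Mul(2, o)) = Mul(4, Pow(o, 2)))
Pow(Add(Function('d')(7), 72), 2) = Pow(Add(Mul(4, Pow(7, 2)), 72), 2) = Pow(Add(Mul(4, 49), 72), 2) = Pow(Add(196, 72), 2) = Pow(268, 2) = 71824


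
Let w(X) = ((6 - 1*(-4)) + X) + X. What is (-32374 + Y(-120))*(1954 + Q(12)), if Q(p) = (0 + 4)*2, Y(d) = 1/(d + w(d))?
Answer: -11115613881/175 ≈ -6.3518e+7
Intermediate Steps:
w(X) = 10 + 2*X (w(X) = ((6 + 4) + X) + X = (10 + X) + X = 10 + 2*X)
Y(d) = 1/(10 + 3*d) (Y(d) = 1/(d + (10 + 2*d)) = 1/(10 + 3*d))
Q(p) = 8 (Q(p) = 4*2 = 8)
(-32374 + Y(-120))*(1954 + Q(12)) = (-32374 + 1/(10 + 3*(-120)))*(1954 + 8) = (-32374 + 1/(10 - 360))*1962 = (-32374 + 1/(-350))*1962 = (-32374 - 1/350)*1962 = -11330901/350*1962 = -11115613881/175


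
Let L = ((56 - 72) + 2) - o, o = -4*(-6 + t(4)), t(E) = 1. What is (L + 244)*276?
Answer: 57960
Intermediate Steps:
o = 20 (o = -4*(-6 + 1) = -4*(-5) = 20)
L = -34 (L = ((56 - 72) + 2) - 1*20 = (-16 + 2) - 20 = -14 - 20 = -34)
(L + 244)*276 = (-34 + 244)*276 = 210*276 = 57960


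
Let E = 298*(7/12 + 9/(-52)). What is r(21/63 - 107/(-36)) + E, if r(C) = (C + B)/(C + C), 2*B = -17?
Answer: 66323/546 ≈ 121.47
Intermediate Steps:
B = -17/2 (B = (1/2)*(-17) = -17/2 ≈ -8.5000)
r(C) = (-17/2 + C)/(2*C) (r(C) = (C - 17/2)/(C + C) = (-17/2 + C)/((2*C)) = (-17/2 + C)*(1/(2*C)) = (-17/2 + C)/(2*C))
E = 4768/39 (E = 298*(7*(1/12) + 9*(-1/52)) = 298*(7/12 - 9/52) = 298*(16/39) = 4768/39 ≈ 122.26)
r(21/63 - 107/(-36)) + E = (-17 + 2*(21/63 - 107/(-36)))/(4*(21/63 - 107/(-36))) + 4768/39 = (-17 + 2*(21*(1/63) - 107*(-1/36)))/(4*(21*(1/63) - 107*(-1/36))) + 4768/39 = (-17 + 2*(1/3 + 107/36))/(4*(1/3 + 107/36)) + 4768/39 = (-17 + 2*(119/36))/(4*(119/36)) + 4768/39 = (1/4)*(36/119)*(-17 + 119/18) + 4768/39 = (1/4)*(36/119)*(-187/18) + 4768/39 = -11/14 + 4768/39 = 66323/546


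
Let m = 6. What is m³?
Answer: 216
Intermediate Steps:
m³ = 6³ = 216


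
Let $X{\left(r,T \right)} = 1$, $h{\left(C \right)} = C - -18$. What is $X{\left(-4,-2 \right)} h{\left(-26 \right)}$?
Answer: $-8$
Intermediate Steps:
$h{\left(C \right)} = 18 + C$ ($h{\left(C \right)} = C + 18 = 18 + C$)
$X{\left(-4,-2 \right)} h{\left(-26 \right)} = 1 \left(18 - 26\right) = 1 \left(-8\right) = -8$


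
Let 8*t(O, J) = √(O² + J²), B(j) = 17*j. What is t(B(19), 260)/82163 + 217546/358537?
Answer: 217546/358537 + √171929/657304 ≈ 0.60739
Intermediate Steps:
t(O, J) = √(J² + O²)/8 (t(O, J) = √(O² + J²)/8 = √(J² + O²)/8)
t(B(19), 260)/82163 + 217546/358537 = (√(260² + (17*19)²)/8)/82163 + 217546/358537 = (√(67600 + 323²)/8)*(1/82163) + 217546*(1/358537) = (√(67600 + 104329)/8)*(1/82163) + 217546/358537 = (√171929/8)*(1/82163) + 217546/358537 = √171929/657304 + 217546/358537 = 217546/358537 + √171929/657304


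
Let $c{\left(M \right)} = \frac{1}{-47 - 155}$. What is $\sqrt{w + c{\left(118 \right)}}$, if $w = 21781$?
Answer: $\frac{\sqrt{888751722}}{202} \approx 147.58$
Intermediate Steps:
$c{\left(M \right)} = - \frac{1}{202}$ ($c{\left(M \right)} = \frac{1}{-202} = - \frac{1}{202}$)
$\sqrt{w + c{\left(118 \right)}} = \sqrt{21781 - \frac{1}{202}} = \sqrt{\frac{4399761}{202}} = \frac{\sqrt{888751722}}{202}$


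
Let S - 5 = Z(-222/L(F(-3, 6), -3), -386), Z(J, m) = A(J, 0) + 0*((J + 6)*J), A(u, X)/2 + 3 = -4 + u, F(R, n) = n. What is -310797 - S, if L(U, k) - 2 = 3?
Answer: -1553496/5 ≈ -3.1070e+5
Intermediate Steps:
L(U, k) = 5 (L(U, k) = 2 + 3 = 5)
A(u, X) = -14 + 2*u (A(u, X) = -6 + 2*(-4 + u) = -6 + (-8 + 2*u) = -14 + 2*u)
Z(J, m) = -14 + 2*J (Z(J, m) = (-14 + 2*J) + 0*((J + 6)*J) = (-14 + 2*J) + 0*((6 + J)*J) = (-14 + 2*J) + 0*(J*(6 + J)) = (-14 + 2*J) + 0 = -14 + 2*J)
S = -489/5 (S = 5 + (-14 + 2*(-222/5)) = 5 + (-14 - 444/5) = 5 - 514/5 = -489/5 ≈ -97.800)
-310797 - S = -310797 - 1*(-489/5) = -310797 + 489/5 = -1553496/5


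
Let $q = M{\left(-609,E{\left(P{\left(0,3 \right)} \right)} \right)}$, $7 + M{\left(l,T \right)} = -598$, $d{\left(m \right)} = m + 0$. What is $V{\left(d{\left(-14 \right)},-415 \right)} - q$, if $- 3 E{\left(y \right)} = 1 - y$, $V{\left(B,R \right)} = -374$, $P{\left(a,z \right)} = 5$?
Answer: $231$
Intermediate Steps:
$d{\left(m \right)} = m$
$E{\left(y \right)} = - \frac{1}{3} + \frac{y}{3}$ ($E{\left(y \right)} = - \frac{1 - y}{3} = - \frac{1}{3} + \frac{y}{3}$)
$M{\left(l,T \right)} = -605$ ($M{\left(l,T \right)} = -7 - 598 = -605$)
$q = -605$
$V{\left(d{\left(-14 \right)},-415 \right)} - q = -374 - -605 = -374 + 605 = 231$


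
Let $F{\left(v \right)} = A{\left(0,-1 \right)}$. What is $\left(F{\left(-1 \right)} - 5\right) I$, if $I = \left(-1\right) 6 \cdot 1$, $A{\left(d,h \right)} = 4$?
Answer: $6$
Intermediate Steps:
$F{\left(v \right)} = 4$
$I = -6$ ($I = \left(-6\right) 1 = -6$)
$\left(F{\left(-1 \right)} - 5\right) I = \left(4 - 5\right) \left(-6\right) = \left(-1\right) \left(-6\right) = 6$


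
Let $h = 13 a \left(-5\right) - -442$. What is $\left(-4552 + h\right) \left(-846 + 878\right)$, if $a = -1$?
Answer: $-129440$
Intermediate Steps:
$h = 507$ ($h = 13 \left(-1\right) \left(-5\right) - -442 = \left(-13\right) \left(-5\right) + 442 = 65 + 442 = 507$)
$\left(-4552 + h\right) \left(-846 + 878\right) = \left(-4552 + 507\right) \left(-846 + 878\right) = \left(-4045\right) 32 = -129440$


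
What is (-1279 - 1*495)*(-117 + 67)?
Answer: 88700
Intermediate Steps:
(-1279 - 1*495)*(-117 + 67) = (-1279 - 495)*(-50) = -1774*(-50) = 88700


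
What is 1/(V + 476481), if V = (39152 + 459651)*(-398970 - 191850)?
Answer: -1/294702311979 ≈ -3.3933e-12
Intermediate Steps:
V = -294702788460 (V = 498803*(-590820) = -294702788460)
1/(V + 476481) = 1/(-294702788460 + 476481) = 1/(-294702311979) = -1/294702311979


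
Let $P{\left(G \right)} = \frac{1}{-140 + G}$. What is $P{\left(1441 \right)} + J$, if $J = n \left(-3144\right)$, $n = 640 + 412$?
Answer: $- \frac{4303041887}{1301} \approx -3.3075 \cdot 10^{6}$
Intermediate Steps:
$n = 1052$
$J = -3307488$ ($J = 1052 \left(-3144\right) = -3307488$)
$P{\left(1441 \right)} + J = \frac{1}{-140 + 1441} - 3307488 = \frac{1}{1301} - 3307488 = - \frac{4303041887}{1301}$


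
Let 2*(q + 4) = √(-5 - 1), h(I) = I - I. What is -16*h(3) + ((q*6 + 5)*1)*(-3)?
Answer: 57 - 9*I*√6 ≈ 57.0 - 22.045*I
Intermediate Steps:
h(I) = 0
q = -4 + I*√6/2 (q = -4 + √(-5 - 1)/2 = -4 + √(-6)/2 = -4 + (I*√6)/2 = -4 + I*√6/2 ≈ -4.0 + 1.2247*I)
-16*h(3) + ((q*6 + 5)*1)*(-3) = -16*0 + (((-4 + I*√6/2)*6 + 5)*1)*(-3) = 0 + (((-24 + 3*I*√6) + 5)*1)*(-3) = 0 + ((-19 + 3*I*√6)*1)*(-3) = 0 + (-19 + 3*I*√6)*(-3) = 0 + (57 - 9*I*√6) = 57 - 9*I*√6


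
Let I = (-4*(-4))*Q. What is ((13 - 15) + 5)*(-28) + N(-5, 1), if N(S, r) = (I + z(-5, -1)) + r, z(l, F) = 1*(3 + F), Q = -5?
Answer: -161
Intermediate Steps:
z(l, F) = 3 + F
I = -80 (I = -4*(-4)*(-5) = 16*(-5) = -80)
N(S, r) = -78 + r (N(S, r) = (-80 + (3 - 1)) + r = (-80 + 2) + r = -78 + r)
((13 - 15) + 5)*(-28) + N(-5, 1) = ((13 - 15) + 5)*(-28) + (-78 + 1) = (-2 + 5)*(-28) - 77 = 3*(-28) - 77 = -84 - 77 = -161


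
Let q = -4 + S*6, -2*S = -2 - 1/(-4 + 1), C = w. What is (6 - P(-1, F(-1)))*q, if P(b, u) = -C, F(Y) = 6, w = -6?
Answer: 0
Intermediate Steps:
C = -6
P(b, u) = 6 (P(b, u) = -1*(-6) = 6)
S = ⅚ (S = -(-2 - 1/(-4 + 1))/2 = -(-2 - 1/(-3))/2 = -(-2 - 1*(-⅓))/2 = -(-2 + ⅓)/2 = -½*(-5/3) = ⅚ ≈ 0.83333)
q = 1 (q = -4 + (⅚)*6 = -4 + 5 = 1)
(6 - P(-1, F(-1)))*q = (6 - 1*6)*1 = (6 - 6)*1 = 0*1 = 0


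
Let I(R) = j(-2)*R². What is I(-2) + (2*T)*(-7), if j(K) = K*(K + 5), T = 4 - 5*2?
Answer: 60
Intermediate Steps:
T = -6 (T = 4 - 10 = -6)
j(K) = K*(5 + K)
I(R) = -6*R² (I(R) = (-2*(5 - 2))*R² = (-2*3)*R² = -6*R²)
I(-2) + (2*T)*(-7) = -6*(-2)² + (2*(-6))*(-7) = -6*4 - 12*(-7) = -24 + 84 = 60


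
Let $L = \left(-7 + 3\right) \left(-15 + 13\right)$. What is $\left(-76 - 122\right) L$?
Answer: $-1584$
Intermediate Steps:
$L = 8$ ($L = \left(-4\right) \left(-2\right) = 8$)
$\left(-76 - 122\right) L = \left(-76 - 122\right) 8 = \left(-198\right) 8 = -1584$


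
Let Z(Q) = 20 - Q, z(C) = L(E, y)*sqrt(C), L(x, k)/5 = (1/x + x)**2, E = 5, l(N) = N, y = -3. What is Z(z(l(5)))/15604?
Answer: 5/3901 - 169*sqrt(5)/19505 ≈ -0.018093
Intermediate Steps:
L(x, k) = 5*(x + 1/x)**2 (L(x, k) = 5*(1/x + x)**2 = 5*(x + 1/x)**2)
z(C) = 676*sqrt(C)/5 (z(C) = (5*(1 + 5**2)**2/5**2)*sqrt(C) = (5*(1/25)*(1 + 25)**2)*sqrt(C) = (5*(1/25)*26**2)*sqrt(C) = (5*(1/25)*676)*sqrt(C) = 676*sqrt(C)/5)
Z(z(l(5)))/15604 = (20 - 676*sqrt(5)/5)/15604 = (20 - 676*sqrt(5)/5)*(1/15604) = 5/3901 - 169*sqrt(5)/19505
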